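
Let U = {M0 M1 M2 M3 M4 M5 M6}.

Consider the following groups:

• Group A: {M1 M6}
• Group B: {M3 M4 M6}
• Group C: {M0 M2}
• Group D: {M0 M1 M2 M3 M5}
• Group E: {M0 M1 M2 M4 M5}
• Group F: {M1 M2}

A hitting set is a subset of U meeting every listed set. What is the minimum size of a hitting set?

Take H = {M2, M6}. Each listed group contains at least one of these, so H is a hitting set of size 2.
The groups B, F are pairwise disjoint, so any hitting set needs a separate element for each — at least 2. Hence 2 is optimal.

2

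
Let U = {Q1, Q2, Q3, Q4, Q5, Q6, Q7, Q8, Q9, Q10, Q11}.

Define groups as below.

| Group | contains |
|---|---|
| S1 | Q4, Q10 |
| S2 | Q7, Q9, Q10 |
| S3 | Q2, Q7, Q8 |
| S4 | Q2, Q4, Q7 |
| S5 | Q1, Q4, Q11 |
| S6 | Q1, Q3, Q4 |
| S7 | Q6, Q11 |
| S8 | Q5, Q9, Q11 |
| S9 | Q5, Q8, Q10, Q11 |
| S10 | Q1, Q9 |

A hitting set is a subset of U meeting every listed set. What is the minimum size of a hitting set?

4

Take H = {Q1, Q7, Q10, Q11}. Each listed group contains at least one of these, so H is a hitting set of size 4.
The groups S1, S3, S7, S10 are pairwise disjoint, so any hitting set needs a separate item for each — at least 4. Hence 4 is optimal.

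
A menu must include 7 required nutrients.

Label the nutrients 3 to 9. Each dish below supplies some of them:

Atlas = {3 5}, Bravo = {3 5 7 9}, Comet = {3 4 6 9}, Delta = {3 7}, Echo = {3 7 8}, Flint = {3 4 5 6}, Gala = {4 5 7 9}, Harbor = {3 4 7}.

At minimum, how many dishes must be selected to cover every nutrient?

Bravo and Comet and Echo together: Bravo ∪ Comet ∪ Echo = {3, 4, 5, 6, 7, 8, 9} — every nutrient is covered.
Only Echo contains 8, so Echo is forced; the remaining 4 nutrients need at least 2 more dishes (each remaining dish adds at most 3) — so at least 3 dishes are needed, and 3 is optimal.

3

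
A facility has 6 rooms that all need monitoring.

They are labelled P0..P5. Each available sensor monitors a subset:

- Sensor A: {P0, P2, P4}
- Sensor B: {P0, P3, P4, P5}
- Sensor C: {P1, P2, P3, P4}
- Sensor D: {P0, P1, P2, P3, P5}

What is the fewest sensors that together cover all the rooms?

B and C together: B ∪ C = {P0, P1, P2, P3, P4, P5} — every room is covered.
No single sensor has all 6 rooms (the largest, D, has 5), so 2 is optimal.

2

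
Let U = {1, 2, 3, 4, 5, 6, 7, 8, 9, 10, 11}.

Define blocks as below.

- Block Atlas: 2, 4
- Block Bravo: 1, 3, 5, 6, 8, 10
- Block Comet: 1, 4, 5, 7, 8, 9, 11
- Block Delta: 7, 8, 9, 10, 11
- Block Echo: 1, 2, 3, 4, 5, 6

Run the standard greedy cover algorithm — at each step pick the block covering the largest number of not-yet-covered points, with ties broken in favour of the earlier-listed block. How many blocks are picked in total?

3

Greedy: pick Comet (covers 7 new) → pick Bravo (covers 3 new) → pick Atlas (covers 1 new). Total picks: 3.
(The true minimum cover uses only 2 blocks, so greedy is not optimal here.)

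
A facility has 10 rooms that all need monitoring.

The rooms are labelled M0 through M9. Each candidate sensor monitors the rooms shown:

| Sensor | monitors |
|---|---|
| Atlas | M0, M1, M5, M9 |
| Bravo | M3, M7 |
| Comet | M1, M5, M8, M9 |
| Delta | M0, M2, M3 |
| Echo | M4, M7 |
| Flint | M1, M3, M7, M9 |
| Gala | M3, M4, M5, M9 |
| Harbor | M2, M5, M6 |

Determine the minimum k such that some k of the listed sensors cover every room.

4

Take {Comet, Delta, Echo, Harbor}. Their union is {M0, M1, M2, M3, M4, M5, M6, M7, M8, M9}, which is all 10 rooms.
No 3 of the 8 sensors cover everything (all 56 combinations miss at least one room), so 4 is optimal.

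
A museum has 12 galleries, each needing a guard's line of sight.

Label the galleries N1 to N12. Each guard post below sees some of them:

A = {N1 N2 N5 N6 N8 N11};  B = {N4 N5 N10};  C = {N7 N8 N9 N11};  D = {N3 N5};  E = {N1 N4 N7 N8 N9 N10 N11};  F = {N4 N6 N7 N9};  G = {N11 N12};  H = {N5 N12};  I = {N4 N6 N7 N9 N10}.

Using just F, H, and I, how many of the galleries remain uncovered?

5

Union of F, H, I = {N4, N5, N6, N7, N9, N10, N12}.
Not covered: N1, N2, N3, N8, N11 — 5 galleries.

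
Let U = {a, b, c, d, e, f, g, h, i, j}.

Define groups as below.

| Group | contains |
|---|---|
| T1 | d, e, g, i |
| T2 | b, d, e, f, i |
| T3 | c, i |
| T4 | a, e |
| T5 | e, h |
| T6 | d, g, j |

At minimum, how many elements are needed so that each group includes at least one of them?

T = {e, g, i} meets every group (each contains at least one member of T), and |T| = 3.
The groups T3, T4, T6 are pairwise disjoint, so any hitting set needs a separate element for each — at least 3. Hence 3 is optimal.

3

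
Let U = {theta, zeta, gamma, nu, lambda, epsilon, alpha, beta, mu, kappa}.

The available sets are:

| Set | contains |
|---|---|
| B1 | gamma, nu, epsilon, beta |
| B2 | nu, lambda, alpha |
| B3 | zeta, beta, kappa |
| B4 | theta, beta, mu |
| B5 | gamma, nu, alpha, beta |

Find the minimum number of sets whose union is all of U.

4

Take {B1, B2, B3, B4}. Their union is {theta, zeta, gamma, nu, lambda, epsilon, alpha, beta, mu, kappa}, which is all 10 points.
Only B4 contains theta, so B4 is forced; the remaining 7 points need at least 3 more sets (each remaining set adds at most 3) — so at least 4 sets are needed, and 4 is optimal.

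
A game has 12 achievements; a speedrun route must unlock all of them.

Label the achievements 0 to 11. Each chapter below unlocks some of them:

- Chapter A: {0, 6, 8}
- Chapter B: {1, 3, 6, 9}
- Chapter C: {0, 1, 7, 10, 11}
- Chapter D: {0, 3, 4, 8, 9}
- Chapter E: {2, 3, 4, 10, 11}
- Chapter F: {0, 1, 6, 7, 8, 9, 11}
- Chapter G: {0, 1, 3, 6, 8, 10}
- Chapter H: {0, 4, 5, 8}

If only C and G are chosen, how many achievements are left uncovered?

4

Union of C, G = {0, 1, 3, 6, 7, 8, 10, 11}.
Not covered: 2, 4, 5, 9 — 4 achievements.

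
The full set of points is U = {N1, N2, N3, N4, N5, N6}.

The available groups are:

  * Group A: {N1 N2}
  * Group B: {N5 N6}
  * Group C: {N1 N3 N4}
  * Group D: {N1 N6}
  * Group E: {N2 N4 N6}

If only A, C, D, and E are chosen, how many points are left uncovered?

1

Union of A, C, D, E = {N1, N2, N3, N4, N6}.
Not covered: N5 — 1 point.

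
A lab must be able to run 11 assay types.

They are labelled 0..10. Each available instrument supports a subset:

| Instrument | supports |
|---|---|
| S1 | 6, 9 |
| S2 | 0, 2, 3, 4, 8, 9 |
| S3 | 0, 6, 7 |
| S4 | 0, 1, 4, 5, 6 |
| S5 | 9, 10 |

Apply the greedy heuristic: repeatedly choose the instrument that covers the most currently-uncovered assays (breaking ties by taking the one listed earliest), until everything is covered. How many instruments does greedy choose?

Greedy: pick S2 (covers 6 new) → pick S4 (covers 3 new) → pick S3 (covers 1 new) → pick S5 (covers 1 new). Total picks: 4.

4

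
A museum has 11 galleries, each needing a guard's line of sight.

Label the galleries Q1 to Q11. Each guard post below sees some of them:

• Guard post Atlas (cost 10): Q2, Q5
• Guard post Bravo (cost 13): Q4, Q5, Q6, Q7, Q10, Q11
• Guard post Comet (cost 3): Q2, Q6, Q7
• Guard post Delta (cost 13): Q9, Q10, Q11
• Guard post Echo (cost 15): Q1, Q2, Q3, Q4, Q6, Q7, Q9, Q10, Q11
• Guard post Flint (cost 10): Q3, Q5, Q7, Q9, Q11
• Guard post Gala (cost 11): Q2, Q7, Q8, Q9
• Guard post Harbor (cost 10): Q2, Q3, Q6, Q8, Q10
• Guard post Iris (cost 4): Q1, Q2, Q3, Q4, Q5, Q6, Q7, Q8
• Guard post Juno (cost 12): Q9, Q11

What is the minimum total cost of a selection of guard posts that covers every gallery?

Delta, Iris together cover every gallery (Delta ∪ Iris = {Q1, Q2, Q3, Q4, Q5, Q6, Q7, Q8, Q9, Q10, Q11}); total cost 13 + 4 = 17.
No covering selection has total cost below 17.

17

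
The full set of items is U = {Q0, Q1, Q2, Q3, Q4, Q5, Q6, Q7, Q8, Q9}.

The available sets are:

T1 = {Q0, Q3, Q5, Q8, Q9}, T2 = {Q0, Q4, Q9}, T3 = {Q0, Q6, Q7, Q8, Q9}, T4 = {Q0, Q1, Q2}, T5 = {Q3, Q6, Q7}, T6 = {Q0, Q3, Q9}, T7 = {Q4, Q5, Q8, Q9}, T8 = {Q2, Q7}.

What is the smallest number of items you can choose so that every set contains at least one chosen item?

Take H = {Q0, Q5, Q7}. Each listed set contains at least one of these, so H is a hitting set of size 3.
The sets T4, T5, T7 are pairwise disjoint, so any hitting set needs a separate item for each — at least 3. Hence 3 is optimal.

3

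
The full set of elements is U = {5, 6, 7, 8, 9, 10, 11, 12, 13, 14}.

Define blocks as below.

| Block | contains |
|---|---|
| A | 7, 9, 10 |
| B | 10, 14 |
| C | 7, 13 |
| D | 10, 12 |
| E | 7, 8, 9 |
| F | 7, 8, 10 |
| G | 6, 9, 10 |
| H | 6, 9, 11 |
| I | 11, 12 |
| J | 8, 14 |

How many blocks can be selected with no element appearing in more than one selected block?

C, G, I, J are pairwise disjoint (C={7,13}; G={6,9,10}; I={11,12}; J={8,14}).
Every remaining block overlaps one of these, and no 5 of the listed blocks are pairwise disjoint, so 4 is the maximum.

4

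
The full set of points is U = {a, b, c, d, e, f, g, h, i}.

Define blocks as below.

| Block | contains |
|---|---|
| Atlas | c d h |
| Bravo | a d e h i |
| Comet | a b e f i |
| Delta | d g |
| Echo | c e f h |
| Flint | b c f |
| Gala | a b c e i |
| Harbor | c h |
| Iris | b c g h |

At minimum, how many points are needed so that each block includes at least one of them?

3

The 3 points {b, g, h} hit every block.
The blocks Comet, Delta, Harbor are pairwise disjoint, so any hitting set needs a separate point for each — at least 3. Hence 3 is optimal.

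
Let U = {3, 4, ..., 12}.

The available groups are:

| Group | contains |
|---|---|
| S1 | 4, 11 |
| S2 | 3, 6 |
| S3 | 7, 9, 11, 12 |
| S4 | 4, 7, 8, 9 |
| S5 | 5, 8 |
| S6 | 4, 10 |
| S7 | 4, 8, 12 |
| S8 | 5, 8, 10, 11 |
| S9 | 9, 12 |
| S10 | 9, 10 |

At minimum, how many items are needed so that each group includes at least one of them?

The 4 items {4, 5, 6, 9} hit every group.
The groups S1, S2, S5, S9 are pairwise disjoint, so any hitting set needs a separate item for each — at least 4. Hence 4 is optimal.

4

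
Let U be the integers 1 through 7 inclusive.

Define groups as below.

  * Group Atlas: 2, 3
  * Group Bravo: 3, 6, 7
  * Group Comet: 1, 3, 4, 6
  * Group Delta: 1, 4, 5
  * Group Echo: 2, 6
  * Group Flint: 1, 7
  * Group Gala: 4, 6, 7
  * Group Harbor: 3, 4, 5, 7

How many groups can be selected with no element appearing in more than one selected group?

Atlas, Flint are pairwise disjoint (Atlas={2,3}; Flint={1,7}).
Every remaining group overlaps one of these, and no 3 of the listed groups are pairwise disjoint, so 2 is the maximum.

2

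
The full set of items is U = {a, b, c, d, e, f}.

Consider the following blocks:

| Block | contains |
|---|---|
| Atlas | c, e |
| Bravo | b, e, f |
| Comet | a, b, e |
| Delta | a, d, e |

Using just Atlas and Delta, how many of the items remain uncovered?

Union of Atlas, Delta = {a, c, d, e}.
Not covered: b, f — 2 items.

2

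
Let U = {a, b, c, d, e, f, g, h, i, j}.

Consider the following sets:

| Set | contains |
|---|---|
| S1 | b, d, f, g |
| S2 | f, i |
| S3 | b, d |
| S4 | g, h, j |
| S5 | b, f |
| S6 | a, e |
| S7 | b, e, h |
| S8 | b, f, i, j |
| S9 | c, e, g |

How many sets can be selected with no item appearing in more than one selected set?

4

S2, S3, S4, S6 are pairwise disjoint (S2={f,i}; S3={b,d}; S4={g,h,j}; S6={a,e}).
Every remaining set overlaps one of these, and no 5 of the listed sets are pairwise disjoint, so 4 is the maximum.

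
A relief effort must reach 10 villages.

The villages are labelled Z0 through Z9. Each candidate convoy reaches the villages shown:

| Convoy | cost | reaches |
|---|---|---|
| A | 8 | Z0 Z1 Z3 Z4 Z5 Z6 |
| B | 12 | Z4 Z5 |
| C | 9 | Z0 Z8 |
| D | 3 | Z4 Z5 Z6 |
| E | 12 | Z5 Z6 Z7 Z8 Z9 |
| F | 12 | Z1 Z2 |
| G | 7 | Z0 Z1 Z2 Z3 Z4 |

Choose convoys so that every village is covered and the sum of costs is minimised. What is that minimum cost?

E, G together cover every village (E ∪ G = {Z0, Z1, Z2, Z3, Z4, Z5, Z6, Z7, Z8, Z9}); total cost 12 + 7 = 19.
The greedy pick D, G, E costs 22; no covering selection beats 19.

19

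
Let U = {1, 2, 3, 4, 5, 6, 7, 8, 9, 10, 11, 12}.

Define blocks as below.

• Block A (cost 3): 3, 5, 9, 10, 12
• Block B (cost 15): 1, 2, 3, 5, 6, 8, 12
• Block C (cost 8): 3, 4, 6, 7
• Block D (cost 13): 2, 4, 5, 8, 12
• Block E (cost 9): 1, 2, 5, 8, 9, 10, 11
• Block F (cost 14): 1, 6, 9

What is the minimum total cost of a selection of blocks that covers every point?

A, C, E together cover every point (A ∪ C ∪ E = {1, 2, 3, 4, 5, 6, 7, 8, 9, 10, 11, 12}); total cost 3 + 8 + 9 = 20.
No covering selection has total cost below 20.

20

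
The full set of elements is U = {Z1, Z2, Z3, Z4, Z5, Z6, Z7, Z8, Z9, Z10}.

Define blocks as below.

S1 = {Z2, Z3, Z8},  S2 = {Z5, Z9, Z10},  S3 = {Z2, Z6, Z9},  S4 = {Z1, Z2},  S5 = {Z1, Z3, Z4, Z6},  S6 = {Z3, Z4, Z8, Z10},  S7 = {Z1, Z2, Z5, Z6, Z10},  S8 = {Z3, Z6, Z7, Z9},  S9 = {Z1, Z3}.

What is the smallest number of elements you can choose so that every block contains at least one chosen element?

3

Take H = {Z1, Z3, Z9}. Each listed block contains at least one of these, so H is a hitting set of size 3.
No choice of 2 elements meets every block, so 3 is the minimum.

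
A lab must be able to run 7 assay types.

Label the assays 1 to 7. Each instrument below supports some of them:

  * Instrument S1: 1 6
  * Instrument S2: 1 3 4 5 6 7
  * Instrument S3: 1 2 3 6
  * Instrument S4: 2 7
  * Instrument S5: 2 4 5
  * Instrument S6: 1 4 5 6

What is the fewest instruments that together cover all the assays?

S2 and S5 together: S2 ∪ S5 = {1, 2, 3, 4, 5, 6, 7} — every assay is covered.
No single instrument has all 7 assays (the largest, S2, has 6), so 2 is optimal.

2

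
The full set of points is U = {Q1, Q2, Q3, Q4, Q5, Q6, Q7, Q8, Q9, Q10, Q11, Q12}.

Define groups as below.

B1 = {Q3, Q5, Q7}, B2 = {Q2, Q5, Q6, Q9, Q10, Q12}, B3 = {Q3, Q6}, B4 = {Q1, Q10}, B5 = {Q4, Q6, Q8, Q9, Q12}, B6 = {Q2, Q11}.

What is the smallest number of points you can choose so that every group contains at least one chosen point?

4

The 4 points {Q1, Q2, Q3, Q6} hit every group.
The groups B1, B4, B5, B6 are pairwise disjoint, so any hitting set needs a separate point for each — at least 4. Hence 4 is optimal.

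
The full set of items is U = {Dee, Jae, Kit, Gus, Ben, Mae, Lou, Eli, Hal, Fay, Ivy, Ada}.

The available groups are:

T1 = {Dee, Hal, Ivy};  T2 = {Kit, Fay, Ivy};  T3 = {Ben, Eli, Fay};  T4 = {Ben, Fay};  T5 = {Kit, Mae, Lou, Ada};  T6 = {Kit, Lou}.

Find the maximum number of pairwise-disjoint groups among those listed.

3

T1, T3, T6 are pairwise disjoint (T1={Dee,Hal,Ivy}; T3={Ben,Eli,Fay}; T6={Kit,Lou}).
Every remaining group overlaps one of these, and no 4 of the listed groups are pairwise disjoint, so 3 is the maximum.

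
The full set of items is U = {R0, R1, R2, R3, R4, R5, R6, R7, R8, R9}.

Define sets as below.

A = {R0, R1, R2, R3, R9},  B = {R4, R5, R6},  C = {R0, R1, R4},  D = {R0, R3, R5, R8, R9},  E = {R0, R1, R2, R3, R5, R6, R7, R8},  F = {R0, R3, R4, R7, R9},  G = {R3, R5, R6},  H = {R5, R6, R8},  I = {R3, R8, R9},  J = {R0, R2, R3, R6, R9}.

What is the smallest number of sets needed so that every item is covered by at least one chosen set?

E and F together: E ∪ F = {R0, R1, R2, R3, R4, R5, R6, R7, R8, R9} — every item is covered.
No single set has all 10 items (the largest, E, has 8), so 2 is optimal.

2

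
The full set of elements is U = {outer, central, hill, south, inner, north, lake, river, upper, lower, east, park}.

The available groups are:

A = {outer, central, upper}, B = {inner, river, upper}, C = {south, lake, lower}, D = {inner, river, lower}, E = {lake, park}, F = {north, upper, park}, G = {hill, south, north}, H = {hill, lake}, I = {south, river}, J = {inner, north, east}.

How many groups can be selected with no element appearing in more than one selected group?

A, E, I, J are pairwise disjoint (A={outer,central,upper}; E={lake,park}; I={south,river}; J={inner,north,east}).
Every remaining group overlaps one of these, and no 5 of the listed groups are pairwise disjoint, so 4 is the maximum.

4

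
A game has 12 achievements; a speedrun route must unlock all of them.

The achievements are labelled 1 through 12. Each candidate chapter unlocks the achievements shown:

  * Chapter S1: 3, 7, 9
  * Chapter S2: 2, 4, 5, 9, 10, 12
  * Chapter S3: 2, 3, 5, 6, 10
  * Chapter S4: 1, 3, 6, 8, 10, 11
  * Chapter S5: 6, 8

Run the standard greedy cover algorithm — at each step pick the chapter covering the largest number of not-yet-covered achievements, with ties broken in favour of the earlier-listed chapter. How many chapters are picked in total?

3

Greedy: pick S2 (covers 6 new) → pick S4 (covers 5 new) → pick S1 (covers 1 new). Total picks: 3.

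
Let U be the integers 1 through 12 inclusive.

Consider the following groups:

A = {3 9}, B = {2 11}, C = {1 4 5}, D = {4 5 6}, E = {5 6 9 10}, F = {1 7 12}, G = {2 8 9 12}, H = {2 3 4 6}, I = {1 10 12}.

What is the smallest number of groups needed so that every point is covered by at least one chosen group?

Take {B, E, F, G, H}. Their union is {1, 2, 3, 4, 5, 6, 7, 8, 9, 10, 11, 12}, which is all 12 points.
No 4 of the 9 groups cover everything (all 126 combinations miss at least one point), so 5 is optimal.

5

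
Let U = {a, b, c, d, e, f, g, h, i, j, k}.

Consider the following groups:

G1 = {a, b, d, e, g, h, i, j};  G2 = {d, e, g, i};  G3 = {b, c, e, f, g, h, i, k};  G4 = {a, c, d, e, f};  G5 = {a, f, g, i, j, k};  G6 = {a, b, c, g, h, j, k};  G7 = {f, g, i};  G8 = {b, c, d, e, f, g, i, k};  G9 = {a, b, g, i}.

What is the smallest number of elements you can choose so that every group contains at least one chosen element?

2

T = {e, g} meets every group (each contains at least one member of T), and |T| = 2.
No single element lies in every group, so at least 2 are needed and 2 is optimal.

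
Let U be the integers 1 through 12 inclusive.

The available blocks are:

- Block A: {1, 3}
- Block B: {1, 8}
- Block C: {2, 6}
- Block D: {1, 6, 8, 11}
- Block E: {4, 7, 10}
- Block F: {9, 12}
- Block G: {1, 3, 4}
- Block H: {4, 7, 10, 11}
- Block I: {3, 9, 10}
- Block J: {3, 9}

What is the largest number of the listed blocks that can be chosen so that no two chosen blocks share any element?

A, C, E, F are pairwise disjoint (A={1,3}; C={2,6}; E={4,7,10}; F={9,12}).
Every remaining block overlaps one of these, and no 5 of the listed blocks are pairwise disjoint, so 4 is the maximum.

4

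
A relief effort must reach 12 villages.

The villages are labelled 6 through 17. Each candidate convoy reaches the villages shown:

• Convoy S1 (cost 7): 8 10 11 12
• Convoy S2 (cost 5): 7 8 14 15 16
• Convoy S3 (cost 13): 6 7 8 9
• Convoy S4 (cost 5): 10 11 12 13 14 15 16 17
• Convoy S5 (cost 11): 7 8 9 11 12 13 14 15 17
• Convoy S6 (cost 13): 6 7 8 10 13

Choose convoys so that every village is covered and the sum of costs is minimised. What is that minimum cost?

S3, S4 together cover every village (S3 ∪ S4 = {6, 7, 8, 9, 10, 11, 12, 13, 14, 15, 16, 17}); total cost 13 + 5 = 18.
The greedy pick S4, S2, S3 costs 23; no covering selection beats 18.

18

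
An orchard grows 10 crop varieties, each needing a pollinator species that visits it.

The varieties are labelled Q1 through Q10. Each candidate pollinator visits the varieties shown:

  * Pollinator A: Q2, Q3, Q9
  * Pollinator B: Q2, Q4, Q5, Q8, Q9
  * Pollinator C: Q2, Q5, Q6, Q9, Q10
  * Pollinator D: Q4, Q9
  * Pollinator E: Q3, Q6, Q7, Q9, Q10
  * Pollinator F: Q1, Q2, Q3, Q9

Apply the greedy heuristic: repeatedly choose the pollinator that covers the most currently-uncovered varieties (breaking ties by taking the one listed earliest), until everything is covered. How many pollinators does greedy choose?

3

Greedy: pick B (covers 5 new) → pick E (covers 4 new) → pick F (covers 1 new). Total picks: 3.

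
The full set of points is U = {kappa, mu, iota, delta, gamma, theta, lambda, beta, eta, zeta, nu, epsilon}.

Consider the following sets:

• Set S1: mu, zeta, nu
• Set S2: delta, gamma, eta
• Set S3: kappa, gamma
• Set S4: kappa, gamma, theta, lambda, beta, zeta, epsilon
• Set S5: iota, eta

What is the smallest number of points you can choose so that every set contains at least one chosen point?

H = {mu, gamma, eta} meets every set (each contains at least one member of H), and |H| = 3.
The sets S1, S3, S5 are pairwise disjoint, so any hitting set needs a separate point for each — at least 3. Hence 3 is optimal.

3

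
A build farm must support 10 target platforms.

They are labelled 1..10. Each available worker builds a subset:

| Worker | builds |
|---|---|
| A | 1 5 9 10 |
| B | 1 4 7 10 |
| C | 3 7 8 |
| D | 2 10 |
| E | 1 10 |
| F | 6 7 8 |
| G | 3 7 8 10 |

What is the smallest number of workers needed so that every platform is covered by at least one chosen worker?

5

A and B and D and F and G together: A ∪ B ∪ D ∪ F ∪ G = {1, 2, 3, 4, 5, 6, 7, 8, 9, 10} — every platform is covered.
No 4 of the 7 workers cover everything (all 35 combinations miss at least one platform), so 5 is optimal.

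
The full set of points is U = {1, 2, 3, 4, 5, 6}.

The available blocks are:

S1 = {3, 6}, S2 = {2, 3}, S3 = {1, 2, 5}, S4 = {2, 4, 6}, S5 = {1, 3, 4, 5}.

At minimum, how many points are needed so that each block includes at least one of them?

The 2 points {2, 3} hit every block.
The blocks S1, S3 are pairwise disjoint, so any hitting set needs a separate point for each — at least 2. Hence 2 is optimal.

2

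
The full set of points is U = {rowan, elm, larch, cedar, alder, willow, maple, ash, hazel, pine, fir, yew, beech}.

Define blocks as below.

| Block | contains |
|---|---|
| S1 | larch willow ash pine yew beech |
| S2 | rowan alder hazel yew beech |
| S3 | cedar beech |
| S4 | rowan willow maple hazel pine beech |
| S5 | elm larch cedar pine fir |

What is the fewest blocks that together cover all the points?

4

Take {S1, S2, S4, S5}. Their union is {rowan, elm, larch, cedar, alder, willow, maple, ash, hazel, pine, fir, yew, beech}, which is all 13 points.
Only S1 contains ash, so S1 is forced; the remaining 7 points need at least 3 more blocks (each remaining block adds at most 3) — so at least 4 blocks are needed, and 4 is optimal.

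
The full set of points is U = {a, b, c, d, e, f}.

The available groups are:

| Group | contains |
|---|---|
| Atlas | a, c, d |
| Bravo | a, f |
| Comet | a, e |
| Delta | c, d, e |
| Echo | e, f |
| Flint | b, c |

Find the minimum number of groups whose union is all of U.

Bravo and Delta and Flint together: Bravo ∪ Delta ∪ Flint = {a, b, c, d, e, f} — every point is covered.
Only Flint contains b, so Flint is forced; the remaining 4 points need at least 2 more groups (each remaining group adds at most 2) — so at least 3 groups are needed, and 3 is optimal.

3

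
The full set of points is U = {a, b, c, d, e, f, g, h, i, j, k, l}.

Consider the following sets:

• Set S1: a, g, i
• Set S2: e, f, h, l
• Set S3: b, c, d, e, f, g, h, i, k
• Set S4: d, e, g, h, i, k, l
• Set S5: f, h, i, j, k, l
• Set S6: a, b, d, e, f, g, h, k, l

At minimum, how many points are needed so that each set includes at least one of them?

The 2 points {g, l} hit every set.
The sets S1, S2 are pairwise disjoint, so any hitting set needs a separate point for each — at least 2. Hence 2 is optimal.

2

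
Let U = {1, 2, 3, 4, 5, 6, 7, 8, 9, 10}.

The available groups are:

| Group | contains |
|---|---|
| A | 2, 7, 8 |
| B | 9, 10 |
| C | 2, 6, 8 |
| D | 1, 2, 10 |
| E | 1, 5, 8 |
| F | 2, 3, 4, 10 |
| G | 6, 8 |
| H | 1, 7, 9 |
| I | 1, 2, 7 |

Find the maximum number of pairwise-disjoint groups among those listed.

3

F, G, H are pairwise disjoint (F={2,3,4,10}; G={6,8}; H={1,7,9}).
Every remaining group overlaps one of these, and no 4 of the listed groups are pairwise disjoint, so 3 is the maximum.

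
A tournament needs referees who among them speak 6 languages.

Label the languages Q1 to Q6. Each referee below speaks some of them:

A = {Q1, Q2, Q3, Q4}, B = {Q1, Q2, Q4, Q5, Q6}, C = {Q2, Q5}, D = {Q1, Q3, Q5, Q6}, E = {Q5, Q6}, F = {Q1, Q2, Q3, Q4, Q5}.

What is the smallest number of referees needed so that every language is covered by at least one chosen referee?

2

Take {A, E}. Their union is {Q1, Q2, Q3, Q4, Q5, Q6}, which is all 6 languages.
No single referee has all 6 languages (the largest, B, has 5), so 2 is optimal.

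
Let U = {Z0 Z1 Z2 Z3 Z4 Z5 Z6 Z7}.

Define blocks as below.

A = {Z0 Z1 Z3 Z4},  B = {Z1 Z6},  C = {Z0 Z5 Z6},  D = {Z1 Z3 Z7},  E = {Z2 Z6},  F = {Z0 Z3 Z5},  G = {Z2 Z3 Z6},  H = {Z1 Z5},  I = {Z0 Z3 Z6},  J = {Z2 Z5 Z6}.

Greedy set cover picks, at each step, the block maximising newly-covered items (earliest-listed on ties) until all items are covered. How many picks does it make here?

3

Greedy: pick A (covers 4 new) → pick J (covers 3 new) → pick D (covers 1 new). Total picks: 3.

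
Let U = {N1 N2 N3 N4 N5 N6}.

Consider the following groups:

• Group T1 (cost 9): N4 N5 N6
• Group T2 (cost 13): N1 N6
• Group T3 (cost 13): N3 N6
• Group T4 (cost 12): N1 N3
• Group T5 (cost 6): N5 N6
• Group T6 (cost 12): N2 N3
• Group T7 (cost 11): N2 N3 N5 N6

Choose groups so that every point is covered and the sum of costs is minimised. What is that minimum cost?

32

T1, T4, T7 together cover every point (T1 ∪ T4 ∪ T7 = {N1, N2, N3, N4, N5, N6}); total cost 9 + 12 + 11 = 32.
No covering selection has total cost below 32.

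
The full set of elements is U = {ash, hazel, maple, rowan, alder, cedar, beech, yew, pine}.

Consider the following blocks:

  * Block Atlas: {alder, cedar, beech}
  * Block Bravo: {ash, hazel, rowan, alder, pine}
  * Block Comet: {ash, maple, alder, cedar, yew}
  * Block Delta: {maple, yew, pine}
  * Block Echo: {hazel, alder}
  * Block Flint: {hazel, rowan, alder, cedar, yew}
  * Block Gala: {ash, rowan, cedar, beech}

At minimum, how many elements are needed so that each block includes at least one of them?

3

H = {hazel, maple, cedar} meets every block (each contains at least one member of H), and |H| = 3.
The blocks Delta, Echo, Gala are pairwise disjoint, so any hitting set needs a separate element for each — at least 3. Hence 3 is optimal.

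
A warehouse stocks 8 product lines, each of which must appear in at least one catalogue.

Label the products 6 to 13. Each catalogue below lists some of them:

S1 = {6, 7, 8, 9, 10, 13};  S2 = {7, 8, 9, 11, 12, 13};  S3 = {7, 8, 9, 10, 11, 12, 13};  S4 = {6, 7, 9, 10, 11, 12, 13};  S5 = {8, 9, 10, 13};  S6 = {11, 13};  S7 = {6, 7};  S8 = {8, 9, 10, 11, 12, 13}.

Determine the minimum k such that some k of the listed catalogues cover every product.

Take {S4, S8}. Their union is {6, 7, 8, 9, 10, 11, 12, 13}, which is all 8 products.
No single catalogue has all 8 products (the largest, S3, has 7), so 2 is optimal.

2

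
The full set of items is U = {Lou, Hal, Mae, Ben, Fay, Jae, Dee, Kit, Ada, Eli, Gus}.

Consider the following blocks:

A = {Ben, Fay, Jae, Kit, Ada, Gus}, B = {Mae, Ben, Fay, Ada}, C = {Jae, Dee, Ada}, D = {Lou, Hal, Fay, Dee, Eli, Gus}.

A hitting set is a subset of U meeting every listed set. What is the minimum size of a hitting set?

Take H = {Hal, Ada}. Each listed block contains at least one of these, so H is a hitting set of size 2.
No single item lies in every block, so at least 2 are needed and 2 is optimal.

2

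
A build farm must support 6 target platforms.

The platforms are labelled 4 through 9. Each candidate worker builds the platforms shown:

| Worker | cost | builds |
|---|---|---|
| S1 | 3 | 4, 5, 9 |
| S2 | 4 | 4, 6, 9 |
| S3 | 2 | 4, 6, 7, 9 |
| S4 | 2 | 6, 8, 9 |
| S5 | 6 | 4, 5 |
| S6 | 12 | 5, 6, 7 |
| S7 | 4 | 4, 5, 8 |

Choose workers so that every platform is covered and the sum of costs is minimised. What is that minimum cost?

S3, S7 together cover every platform (S3 ∪ S7 = {4, 5, 6, 7, 8, 9}); total cost 2 + 4 = 6.
The greedy pick S3, S4, S1 costs 7; no covering selection beats 6.

6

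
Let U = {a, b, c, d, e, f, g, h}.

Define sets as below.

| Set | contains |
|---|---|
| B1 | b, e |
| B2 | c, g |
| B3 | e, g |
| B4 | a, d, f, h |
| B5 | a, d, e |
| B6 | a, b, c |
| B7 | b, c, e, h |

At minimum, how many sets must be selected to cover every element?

3

B3, B4, and B7 cover everything between them: the union {a, b, c, d, e, f, g, h} is all of U.
Only B4 contains f, so B4 is forced; the remaining 4 elements need at least 2 more sets (each remaining set adds at most 3) — so at least 3 sets are needed, and 3 is optimal.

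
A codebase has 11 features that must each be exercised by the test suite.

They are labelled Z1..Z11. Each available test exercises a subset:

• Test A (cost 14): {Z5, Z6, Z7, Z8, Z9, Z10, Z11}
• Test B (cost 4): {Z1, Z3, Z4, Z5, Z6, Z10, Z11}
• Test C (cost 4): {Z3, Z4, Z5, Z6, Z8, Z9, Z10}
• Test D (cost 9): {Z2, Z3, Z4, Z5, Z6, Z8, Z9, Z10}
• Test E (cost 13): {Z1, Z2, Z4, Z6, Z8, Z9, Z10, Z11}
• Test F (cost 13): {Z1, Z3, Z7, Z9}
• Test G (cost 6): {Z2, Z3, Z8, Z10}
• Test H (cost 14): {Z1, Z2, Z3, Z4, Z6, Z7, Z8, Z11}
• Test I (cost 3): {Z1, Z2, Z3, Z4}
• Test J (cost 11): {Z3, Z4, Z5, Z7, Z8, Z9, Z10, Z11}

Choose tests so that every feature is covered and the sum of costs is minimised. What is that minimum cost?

17

A, I together cover every feature (A ∪ I = {Z1, Z2, Z3, Z4, Z5, Z6, Z7, Z8, Z9, Z10, Z11}); total cost 14 + 3 = 17.
The greedy pick B, C, I, J costs 22; no covering selection beats 17.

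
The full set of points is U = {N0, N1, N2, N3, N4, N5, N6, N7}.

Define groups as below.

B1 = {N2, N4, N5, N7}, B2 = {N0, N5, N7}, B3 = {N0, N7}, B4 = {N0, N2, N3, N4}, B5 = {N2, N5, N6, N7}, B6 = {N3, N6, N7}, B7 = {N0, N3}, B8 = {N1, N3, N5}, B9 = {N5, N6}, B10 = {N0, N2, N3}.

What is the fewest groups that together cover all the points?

3

Take {B4, B5, B8}. Their union is {N0, N1, N2, N3, N4, N5, N6, N7}, which is all 8 points.
Only B8 contains N1, so B8 is forced; the remaining 5 points need at least 2 more groups (each remaining group adds at most 3) — so at least 3 groups are needed, and 3 is optimal.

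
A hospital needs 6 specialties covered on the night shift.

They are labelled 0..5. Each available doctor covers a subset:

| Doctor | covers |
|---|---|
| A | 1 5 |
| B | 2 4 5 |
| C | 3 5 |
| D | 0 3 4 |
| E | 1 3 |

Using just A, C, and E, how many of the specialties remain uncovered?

Union of A, C, E = {1, 3, 5}.
Not covered: 0, 2, 4 — 3 specialties.

3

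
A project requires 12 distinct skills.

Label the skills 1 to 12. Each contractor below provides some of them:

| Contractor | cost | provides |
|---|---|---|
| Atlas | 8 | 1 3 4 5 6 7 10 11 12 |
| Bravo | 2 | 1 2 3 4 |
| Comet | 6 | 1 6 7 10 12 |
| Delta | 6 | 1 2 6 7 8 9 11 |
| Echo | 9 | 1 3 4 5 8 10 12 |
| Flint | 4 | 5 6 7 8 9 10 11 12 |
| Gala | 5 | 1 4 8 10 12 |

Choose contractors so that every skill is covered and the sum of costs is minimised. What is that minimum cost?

Bravo, Flint together cover every skill (Bravo ∪ Flint = {1, 2, 3, 4, 5, 6, 7, 8, 9, 10, 11, 12}); total cost 2 + 4 = 6.
No covering selection has total cost below 6.

6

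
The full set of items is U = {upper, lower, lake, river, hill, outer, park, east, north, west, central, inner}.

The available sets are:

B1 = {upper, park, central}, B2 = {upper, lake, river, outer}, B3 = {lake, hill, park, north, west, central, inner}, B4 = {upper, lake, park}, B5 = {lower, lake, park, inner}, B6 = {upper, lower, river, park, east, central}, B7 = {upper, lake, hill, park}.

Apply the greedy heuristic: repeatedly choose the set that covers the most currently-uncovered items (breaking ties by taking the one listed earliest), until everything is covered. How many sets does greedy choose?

Greedy: pick B3 (covers 7 new) → pick B6 (covers 4 new) → pick B2 (covers 1 new). Total picks: 3.

3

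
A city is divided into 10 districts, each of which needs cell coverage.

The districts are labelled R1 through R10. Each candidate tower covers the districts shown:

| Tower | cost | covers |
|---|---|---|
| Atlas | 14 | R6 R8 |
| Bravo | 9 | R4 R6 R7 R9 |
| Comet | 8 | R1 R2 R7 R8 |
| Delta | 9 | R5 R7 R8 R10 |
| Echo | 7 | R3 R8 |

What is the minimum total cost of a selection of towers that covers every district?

Bravo, Comet, Delta, Echo together cover every district (Bravo ∪ Comet ∪ Delta ∪ Echo = {R1, R2, R3, R4, R5, R6, R7, R8, R9, R10}); total cost 9 + 8 + 9 + 7 = 33.
No covering selection has total cost below 33.

33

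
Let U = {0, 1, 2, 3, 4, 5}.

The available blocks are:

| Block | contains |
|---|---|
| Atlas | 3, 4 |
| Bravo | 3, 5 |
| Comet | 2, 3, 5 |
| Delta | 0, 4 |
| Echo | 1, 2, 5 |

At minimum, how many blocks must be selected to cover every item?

Take {Comet, Delta, Echo}. Their union is {0, 1, 2, 3, 4, 5}, which is all 6 items.
Only Delta contains 0, so Delta is forced; the remaining 4 items need at least 2 more blocks (each remaining block adds at most 3) — so at least 3 blocks are needed, and 3 is optimal.

3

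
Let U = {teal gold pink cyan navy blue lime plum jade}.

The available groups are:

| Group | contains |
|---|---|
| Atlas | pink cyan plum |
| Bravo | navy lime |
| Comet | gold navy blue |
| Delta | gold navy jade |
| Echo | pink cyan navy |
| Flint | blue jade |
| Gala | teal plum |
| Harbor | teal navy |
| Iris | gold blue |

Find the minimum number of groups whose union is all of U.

Atlas and Bravo and Comet and Delta and Gala together: Atlas ∪ Bravo ∪ Comet ∪ Delta ∪ Gala = {teal, gold, pink, cyan, navy, blue, lime, plum, jade} — every element is covered.
No 4 of the 9 groups cover everything (all 126 combinations miss at least one element), so 5 is optimal.

5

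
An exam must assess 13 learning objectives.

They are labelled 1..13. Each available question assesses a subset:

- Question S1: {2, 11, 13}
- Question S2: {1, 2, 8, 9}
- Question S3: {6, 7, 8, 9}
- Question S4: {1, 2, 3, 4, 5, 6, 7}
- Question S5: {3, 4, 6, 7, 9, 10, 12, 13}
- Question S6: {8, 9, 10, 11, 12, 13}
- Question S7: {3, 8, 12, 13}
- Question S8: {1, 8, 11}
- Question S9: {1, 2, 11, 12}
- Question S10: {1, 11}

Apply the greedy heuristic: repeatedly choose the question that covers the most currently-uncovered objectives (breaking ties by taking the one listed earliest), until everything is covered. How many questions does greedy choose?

4

Greedy: pick S5 (covers 8 new) → pick S2 (covers 3 new) → pick S1 (covers 1 new) → pick S4 (covers 1 new). Total picks: 4.
(The true minimum cover uses only 2 questions, so greedy is not optimal here.)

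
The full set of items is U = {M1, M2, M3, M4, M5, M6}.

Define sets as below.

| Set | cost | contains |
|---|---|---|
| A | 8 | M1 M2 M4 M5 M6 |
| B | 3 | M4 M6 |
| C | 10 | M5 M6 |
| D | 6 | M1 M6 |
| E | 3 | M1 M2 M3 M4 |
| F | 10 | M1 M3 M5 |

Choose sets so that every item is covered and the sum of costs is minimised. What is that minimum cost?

A, E together cover every item (A ∪ E = {M1, M2, M3, M4, M5, M6}); total cost 8 + 3 = 11.
The greedy pick E, B, A costs 14; no covering selection beats 11.

11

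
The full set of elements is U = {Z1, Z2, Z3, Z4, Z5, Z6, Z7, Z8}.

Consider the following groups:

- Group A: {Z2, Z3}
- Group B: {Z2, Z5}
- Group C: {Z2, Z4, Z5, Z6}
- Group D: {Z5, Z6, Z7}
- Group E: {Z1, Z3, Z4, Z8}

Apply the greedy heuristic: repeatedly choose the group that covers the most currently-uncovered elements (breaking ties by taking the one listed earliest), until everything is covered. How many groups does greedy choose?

3

Greedy: pick C (covers 4 new) → pick E (covers 3 new) → pick D (covers 1 new). Total picks: 3.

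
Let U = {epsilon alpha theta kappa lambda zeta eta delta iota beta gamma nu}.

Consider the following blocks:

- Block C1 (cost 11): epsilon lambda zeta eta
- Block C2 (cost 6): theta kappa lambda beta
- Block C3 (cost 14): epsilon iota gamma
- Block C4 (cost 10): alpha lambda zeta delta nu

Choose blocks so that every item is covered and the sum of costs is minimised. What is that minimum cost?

C1, C2, C3, C4 together cover every item (C1 ∪ C2 ∪ C3 ∪ C4 = {epsilon, alpha, theta, kappa, lambda, zeta, eta, delta, iota, beta, gamma, nu}); total cost 11 + 6 + 14 + 10 = 41.
No covering selection has total cost below 41.

41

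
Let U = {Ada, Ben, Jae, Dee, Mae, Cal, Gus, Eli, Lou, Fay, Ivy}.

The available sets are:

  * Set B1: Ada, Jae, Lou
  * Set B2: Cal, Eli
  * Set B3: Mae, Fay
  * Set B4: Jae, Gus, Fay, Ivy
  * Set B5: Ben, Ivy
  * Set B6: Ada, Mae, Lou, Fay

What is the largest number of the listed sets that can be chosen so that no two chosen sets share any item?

B1, B2, B3, B5 are pairwise disjoint (B1={Ada,Jae,Lou}; B2={Cal,Eli}; B3={Mae,Fay}; B5={Ben,Ivy}).
Every remaining set overlaps one of these, and no 5 of the listed sets are pairwise disjoint, so 4 is the maximum.

4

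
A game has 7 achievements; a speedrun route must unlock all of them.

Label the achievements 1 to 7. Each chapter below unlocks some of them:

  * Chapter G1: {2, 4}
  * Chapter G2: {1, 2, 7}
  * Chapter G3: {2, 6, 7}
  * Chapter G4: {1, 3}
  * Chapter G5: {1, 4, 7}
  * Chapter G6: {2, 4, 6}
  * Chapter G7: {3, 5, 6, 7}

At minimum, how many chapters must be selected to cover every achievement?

G2 and G5 and G7 together: G2 ∪ G5 ∪ G7 = {1, 2, 3, 4, 5, 6, 7} — every achievement is covered.
Only G7 contains 5, so G7 is forced; the remaining 3 achievements need at least 2 more chapters (each remaining chapter adds at most 2) — so at least 3 chapters are needed, and 3 is optimal.

3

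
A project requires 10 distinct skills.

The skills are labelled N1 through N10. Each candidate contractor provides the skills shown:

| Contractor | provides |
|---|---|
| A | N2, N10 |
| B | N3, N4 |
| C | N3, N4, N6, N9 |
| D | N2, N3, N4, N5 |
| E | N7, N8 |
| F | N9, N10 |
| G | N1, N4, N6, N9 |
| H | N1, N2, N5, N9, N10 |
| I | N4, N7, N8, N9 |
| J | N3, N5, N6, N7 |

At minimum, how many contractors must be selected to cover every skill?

3

C and E and H together: C ∪ E ∪ H = {N1, N2, N3, N4, N5, N6, N7, N8, N9, N10} — every skill is covered.
No 2 of the 10 contractors cover everything (all 45 combinations miss at least one skill), so 3 is optimal.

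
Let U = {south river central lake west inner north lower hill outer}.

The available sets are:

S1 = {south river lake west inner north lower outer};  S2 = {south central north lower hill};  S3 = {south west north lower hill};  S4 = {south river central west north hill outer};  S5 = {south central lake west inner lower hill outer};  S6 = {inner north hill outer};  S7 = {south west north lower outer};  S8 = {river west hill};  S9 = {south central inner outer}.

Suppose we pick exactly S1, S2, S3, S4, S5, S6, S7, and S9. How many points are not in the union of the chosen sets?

Union of S1, S2, S3, S4, S5, S6, S7, S9 = {south, river, central, lake, west, inner, north, lower, hill, outer} — that's every point, so 0 are uncovered.

0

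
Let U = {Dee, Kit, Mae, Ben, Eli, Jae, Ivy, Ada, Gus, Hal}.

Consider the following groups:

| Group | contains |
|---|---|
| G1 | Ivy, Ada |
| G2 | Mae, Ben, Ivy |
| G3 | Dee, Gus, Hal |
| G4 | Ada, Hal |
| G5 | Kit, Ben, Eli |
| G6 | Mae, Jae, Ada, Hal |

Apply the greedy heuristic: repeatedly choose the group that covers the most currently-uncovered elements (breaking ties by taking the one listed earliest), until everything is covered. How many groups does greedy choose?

4

Greedy: pick G6 (covers 4 new) → pick G5 (covers 3 new) → pick G3 (covers 2 new) → pick G1 (covers 1 new). Total picks: 4.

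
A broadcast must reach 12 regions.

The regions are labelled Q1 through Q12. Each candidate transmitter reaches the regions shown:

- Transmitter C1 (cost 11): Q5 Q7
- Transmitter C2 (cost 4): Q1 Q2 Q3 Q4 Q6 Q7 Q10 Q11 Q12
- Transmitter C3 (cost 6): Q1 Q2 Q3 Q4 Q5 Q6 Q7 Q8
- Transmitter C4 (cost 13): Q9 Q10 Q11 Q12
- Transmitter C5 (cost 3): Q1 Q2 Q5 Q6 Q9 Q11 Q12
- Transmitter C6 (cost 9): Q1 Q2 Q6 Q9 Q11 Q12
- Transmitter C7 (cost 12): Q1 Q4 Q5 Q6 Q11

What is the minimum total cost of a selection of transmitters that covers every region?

C2, C3, C5 together cover every region (C2 ∪ C3 ∪ C5 = {Q1, Q2, Q3, Q4, Q5, Q6, Q7, Q8, Q9, Q10, Q11, Q12}); total cost 4 + 6 + 3 = 13.
No covering selection has total cost below 13.

13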